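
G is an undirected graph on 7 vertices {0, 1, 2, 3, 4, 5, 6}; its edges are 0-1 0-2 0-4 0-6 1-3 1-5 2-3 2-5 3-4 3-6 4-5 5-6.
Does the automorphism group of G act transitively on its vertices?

No

Automorphisms preserve degree, but G has vertices of degree 3 and vertices of degree 4; no automorphism maps one to the other, so G is not vertex-transitive.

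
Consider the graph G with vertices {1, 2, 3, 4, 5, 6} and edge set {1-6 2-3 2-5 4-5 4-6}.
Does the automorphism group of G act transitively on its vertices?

No

Automorphisms preserve degree, but G has vertices of degree 1 and vertices of degree 2; no automorphism maps one to the other, so G is not vertex-transitive.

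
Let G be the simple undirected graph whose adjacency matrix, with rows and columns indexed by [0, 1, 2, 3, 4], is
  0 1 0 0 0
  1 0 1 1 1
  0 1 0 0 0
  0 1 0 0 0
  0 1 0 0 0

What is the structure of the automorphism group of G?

Vertex 1 has degree 4 and every other vertex has degree 1, so G is the star K_{1,4} with centre 1. The 4 leaves are pairwise interchangeable while the centre is fixed, giving Aut(G) = S_4.

S_4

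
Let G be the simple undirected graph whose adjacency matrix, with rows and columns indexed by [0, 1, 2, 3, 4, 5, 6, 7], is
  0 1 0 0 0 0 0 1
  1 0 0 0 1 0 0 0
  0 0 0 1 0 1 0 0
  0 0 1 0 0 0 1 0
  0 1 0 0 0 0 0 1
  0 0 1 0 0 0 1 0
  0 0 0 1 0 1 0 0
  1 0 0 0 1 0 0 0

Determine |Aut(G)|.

128

G has two connected components, {2, 3, 5, 6} and {0, 1, 4, 7}; each is 2-regular, so G = C_4 ⊔ C_4. Aut of a disjoint union of two copies of C_4 is the wreath product D_4 ≀ Z_2, of order 2·8² = 128.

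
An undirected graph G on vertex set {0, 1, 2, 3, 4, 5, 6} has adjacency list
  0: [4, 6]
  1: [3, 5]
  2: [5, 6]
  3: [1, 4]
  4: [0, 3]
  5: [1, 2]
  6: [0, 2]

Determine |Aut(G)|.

Every vertex has degree 2 and the graph is connected, so G is the 7-cycle C_7. The automorphisms of the 7-cycle are exactly the symmetries of a regular 7-gon: the dihedral group D_7, |D_7| = 14.

14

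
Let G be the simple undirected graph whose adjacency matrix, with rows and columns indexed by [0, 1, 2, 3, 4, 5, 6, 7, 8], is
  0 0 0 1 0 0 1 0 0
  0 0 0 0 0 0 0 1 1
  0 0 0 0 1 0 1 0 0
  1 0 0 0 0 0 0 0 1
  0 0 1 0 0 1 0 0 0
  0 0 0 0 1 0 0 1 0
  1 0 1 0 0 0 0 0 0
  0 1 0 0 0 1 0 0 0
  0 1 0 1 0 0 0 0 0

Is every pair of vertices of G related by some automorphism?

Every vertex has degree 2 and the graph is connected, so G is the 9-cycle C_9. C_9 has 9 rotations and 9 reflections, so Aut(C_9) ≅ D_9 of order 18. Under this action every vertex can be carried to every other, so G is vertex-transitive.

Yes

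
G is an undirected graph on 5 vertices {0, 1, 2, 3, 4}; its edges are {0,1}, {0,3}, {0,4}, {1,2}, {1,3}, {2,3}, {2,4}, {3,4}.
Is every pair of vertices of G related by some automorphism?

Vertex 3 is the only vertex of degree 4, so every automorphism fixes it; G is not vertex-transitive.

No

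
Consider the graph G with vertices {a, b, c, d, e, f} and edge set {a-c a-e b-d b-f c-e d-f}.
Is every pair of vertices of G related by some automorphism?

G has two connected components, {b, d, f} and {a, c, e}; each is 2-regular, so G = C_3 ⊔ C_3. With two isomorphic components, Aut(G) = Aut(C_3) ≀ S_2 = (D_3 × D_3) ⋊ Z_2: permute each cycle by D_3, then optionally swap the two cycles. Order 2·(2·3)² = 72. This group acts transitively on the 6 vertices.

Yes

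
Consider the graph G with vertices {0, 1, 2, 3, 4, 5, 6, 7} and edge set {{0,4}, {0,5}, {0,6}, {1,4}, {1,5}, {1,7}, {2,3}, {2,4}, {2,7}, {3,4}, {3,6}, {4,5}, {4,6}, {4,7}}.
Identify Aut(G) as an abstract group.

D_7

Vertex 4 is the unique vertex of degree 7; the remaining 7 vertices each have degree 3 and induce a cycle, so G is the wheel on 8 vertices with hub 4. With the hub fixed, the remaining symmetry is that of the rim cycle C_7, giving the dihedral group D_7.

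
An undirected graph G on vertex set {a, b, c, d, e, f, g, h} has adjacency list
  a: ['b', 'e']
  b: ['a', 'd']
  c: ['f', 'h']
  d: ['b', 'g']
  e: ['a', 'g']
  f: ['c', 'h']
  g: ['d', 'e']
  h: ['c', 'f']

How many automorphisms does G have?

G has two connected components, {a, b, d, e, g} and {c, f, h}; each is 2-regular, so G = C_5 ⊔ C_3. The components are non-isomorphic (different sizes), so Aut(G) = Aut(C_3) × Aut(C_5) = D_3 × D_5 of order 6·10 = 60.

60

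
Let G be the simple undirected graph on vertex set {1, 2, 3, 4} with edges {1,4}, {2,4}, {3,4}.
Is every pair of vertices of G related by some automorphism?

No

Vertex 4 is the only vertex of degree 3, so every automorphism fixes it; G is not vertex-transitive.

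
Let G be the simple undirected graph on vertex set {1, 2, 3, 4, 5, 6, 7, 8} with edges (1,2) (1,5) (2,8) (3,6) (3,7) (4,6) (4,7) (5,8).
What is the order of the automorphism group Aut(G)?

G has two connected components, {1, 2, 5, 8} and {3, 4, 6, 7}; each is 2-regular, so G = C_4 ⊔ C_4. Aut of a disjoint union of two copies of C_4 is the wreath product D_4 ≀ Z_2, of order 2·8² = 128.

128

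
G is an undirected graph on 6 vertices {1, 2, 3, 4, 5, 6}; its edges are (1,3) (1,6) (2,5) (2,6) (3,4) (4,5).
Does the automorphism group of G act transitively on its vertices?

Yes

G is 2-regular and connected on 6 vertices, i.e. the cycle C_6. The automorphisms of the 6-cycle are exactly the symmetries of a regular 6-gon: the dihedral group D_6, |D_6| = 12. Under this action every vertex can be carried to every other, so G is vertex-transitive.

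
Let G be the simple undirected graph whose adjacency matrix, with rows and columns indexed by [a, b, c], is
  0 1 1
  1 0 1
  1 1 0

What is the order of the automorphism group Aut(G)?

All 3 vertices are pairwise adjacent: G = K_3. Every bijection on the vertex set is an automorphism of K_3; hence Aut(K_3) ≅ S_3, order 6.

6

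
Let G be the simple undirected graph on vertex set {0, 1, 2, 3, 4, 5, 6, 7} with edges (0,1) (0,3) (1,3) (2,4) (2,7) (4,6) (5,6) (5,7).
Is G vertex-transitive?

No

G has two connected components, {2, 4, 5, 6, 7} and {0, 1, 3}; each is 2-regular, so G = C_5 ⊔ C_3. The orbit of 0 under Aut(G) is {0, 1, 3}, which does not contain 2, so G is not vertex-transitive.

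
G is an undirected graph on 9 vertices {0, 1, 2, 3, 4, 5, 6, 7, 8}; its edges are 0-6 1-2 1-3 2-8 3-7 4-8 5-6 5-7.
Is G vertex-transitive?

Automorphisms preserve degree, but G has vertices of degree 1 and vertices of degree 2; no automorphism maps one to the other, so G is not vertex-transitive.

No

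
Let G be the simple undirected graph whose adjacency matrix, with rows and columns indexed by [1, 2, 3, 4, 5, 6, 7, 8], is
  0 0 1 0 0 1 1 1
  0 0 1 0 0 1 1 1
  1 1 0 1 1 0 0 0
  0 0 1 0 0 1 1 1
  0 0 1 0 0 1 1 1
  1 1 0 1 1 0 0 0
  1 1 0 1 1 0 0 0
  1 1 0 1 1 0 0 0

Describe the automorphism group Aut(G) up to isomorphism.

(S_4 × S_4) ⋊ Z_2

G is 4-regular and bipartite with parts {3, 6, 7, 8} and {1, 2, 4, 5} (each part is independent and every cross-pair is an edge), so G = K_{4,4}. Aut(K_{4,4}) is the wreath product S_4 ≀ Z_2: permute within each part, then optionally swap the parts; |Aut| = 2·(4!)² = 1152.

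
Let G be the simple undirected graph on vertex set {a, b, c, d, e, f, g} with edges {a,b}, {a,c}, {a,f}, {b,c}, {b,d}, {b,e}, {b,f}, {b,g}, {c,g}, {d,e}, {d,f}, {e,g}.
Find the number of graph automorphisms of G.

Vertex b is the unique vertex of degree 6; the remaining 6 vertices each have degree 3 and induce a cycle, so G is the wheel on 7 vertices with hub b. With the hub fixed, the remaining symmetry is that of the rim cycle C_6, giving the dihedral group D_6.

12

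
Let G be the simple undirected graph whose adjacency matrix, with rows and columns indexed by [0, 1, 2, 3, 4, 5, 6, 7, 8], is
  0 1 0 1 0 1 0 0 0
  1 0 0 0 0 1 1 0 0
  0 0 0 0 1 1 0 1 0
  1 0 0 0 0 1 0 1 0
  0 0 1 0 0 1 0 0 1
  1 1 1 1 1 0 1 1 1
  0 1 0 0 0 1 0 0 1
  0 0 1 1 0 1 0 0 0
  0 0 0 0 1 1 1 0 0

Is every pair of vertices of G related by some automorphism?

No

Vertex 5 is the only vertex of degree 8, so every automorphism fixes it; G is not vertex-transitive.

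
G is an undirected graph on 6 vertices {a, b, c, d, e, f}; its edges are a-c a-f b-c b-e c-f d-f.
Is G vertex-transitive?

No

Automorphisms preserve degree, but G has vertices of degree 1 and vertices of degree 3; no automorphism maps one to the other, so G is not vertex-transitive.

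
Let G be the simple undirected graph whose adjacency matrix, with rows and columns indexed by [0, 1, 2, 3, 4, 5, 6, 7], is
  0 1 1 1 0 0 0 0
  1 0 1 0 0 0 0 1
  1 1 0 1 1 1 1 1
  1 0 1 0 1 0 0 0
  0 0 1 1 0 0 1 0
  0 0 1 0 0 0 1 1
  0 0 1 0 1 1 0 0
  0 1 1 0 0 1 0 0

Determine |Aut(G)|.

14

Vertex 2 is the unique vertex of degree 7; the remaining 7 vertices each have degree 3 and induce a cycle, so G is the wheel on 8 vertices with hub 2. With the hub fixed, the remaining symmetry is that of the rim cycle C_7, giving the dihedral group D_7.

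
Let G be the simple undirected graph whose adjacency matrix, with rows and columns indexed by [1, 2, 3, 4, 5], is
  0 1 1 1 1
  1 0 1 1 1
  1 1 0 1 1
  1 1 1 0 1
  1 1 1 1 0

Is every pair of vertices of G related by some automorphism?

Every vertex has degree 4, so G is the complete graph K_5. Any permutation of the 5 vertices preserves K_5, so Aut(K_5) = S_5 of order 5! = 120. Under this action every vertex can be carried to every other, so G is vertex-transitive.

Yes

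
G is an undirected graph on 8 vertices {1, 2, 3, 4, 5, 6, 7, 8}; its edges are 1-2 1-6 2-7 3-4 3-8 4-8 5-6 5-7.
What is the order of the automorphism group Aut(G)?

60

G has two connected components, {1, 2, 5, 6, 7} and {3, 4, 8}; each is 2-regular, so G = C_5 ⊔ C_3. No automorphism exchanges components of different sizes, hence Aut(G) is the direct product D_3 × D_5, order 60.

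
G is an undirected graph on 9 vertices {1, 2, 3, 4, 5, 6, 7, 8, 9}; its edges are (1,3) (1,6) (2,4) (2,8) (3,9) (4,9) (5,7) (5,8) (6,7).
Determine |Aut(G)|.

Every vertex has degree 2 and the graph is connected, so G is the 9-cycle C_9. The automorphisms of the 9-cycle are exactly the symmetries of a regular 9-gon: the dihedral group D_9, |D_9| = 18.

18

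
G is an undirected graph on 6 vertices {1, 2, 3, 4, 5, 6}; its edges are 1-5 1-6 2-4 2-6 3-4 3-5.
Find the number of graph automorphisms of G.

Every vertex has degree 2 and the graph is connected, so G is the 6-cycle C_6. The automorphisms of the 6-cycle are exactly the symmetries of a regular 6-gon: the dihedral group D_6, |D_6| = 12.

12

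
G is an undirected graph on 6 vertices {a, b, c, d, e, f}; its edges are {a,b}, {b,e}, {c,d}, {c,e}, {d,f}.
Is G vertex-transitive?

Automorphisms preserve degree, but G has vertices of degree 1 and vertices of degree 2; no automorphism maps one to the other, so G is not vertex-transitive.

No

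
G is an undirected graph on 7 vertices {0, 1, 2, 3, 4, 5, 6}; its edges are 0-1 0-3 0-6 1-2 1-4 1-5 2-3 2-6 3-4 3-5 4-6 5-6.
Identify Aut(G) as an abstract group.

The vertices split by degree into {1, 3, 6} (degree 4) and {0, 2, 4, 5} (degree 3); every edge runs between the two parts, so G is the complete bipartite graph K_{3,4}. The parts have unequal sizes, so no automorphism swaps them; each part is permuted independently, giving S_3 × S_4 of order 3!·4! = 144.

S_3 × S_4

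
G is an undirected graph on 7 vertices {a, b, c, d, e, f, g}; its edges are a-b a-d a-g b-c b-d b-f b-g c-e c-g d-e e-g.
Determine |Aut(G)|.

1

The degree sequence is [3, 5, 3, 3, 3, 1, 4]. Checking the degree-preserving permutations of the vertex set shows that none except the identity preserves every edge, so Aut(G) is trivial.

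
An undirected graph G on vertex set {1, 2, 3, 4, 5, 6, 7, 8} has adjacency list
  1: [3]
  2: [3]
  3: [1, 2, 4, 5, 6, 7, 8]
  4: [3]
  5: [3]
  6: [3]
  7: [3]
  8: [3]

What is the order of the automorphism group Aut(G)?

5040

Vertex 3 has degree 7 and every other vertex has degree 1, so G is the star K_{1,7} with centre 3. The 7 leaves are pairwise interchangeable while the centre is fixed, giving Aut(G) = S_7.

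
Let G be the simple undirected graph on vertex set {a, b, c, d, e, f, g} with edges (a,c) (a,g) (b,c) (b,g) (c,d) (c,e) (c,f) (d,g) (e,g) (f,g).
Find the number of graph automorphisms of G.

240

The vertices split by degree into {c, g} (degree 5) and {a, b, d, e, f} (degree 2); every edge runs between the two parts, so G is the complete bipartite graph K_{2,5}. Automorphisms preserve the bipartition setwise (since the parts differ in size) and act as S_2 × S_5 within it; |Aut| = 240.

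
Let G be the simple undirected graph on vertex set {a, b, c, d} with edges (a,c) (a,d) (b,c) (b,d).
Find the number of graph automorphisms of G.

G is 2-regular and connected on 4 vertices, i.e. the cycle C_4. The automorphisms of the 4-cycle are exactly the symmetries of a regular 4-gon: the dihedral group D_4, |D_4| = 8.

8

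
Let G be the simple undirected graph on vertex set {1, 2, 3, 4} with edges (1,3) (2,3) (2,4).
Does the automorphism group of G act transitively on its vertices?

Automorphisms preserve degree, but G has vertices of degree 1 and vertices of degree 2; no automorphism maps one to the other, so G is not vertex-transitive.

No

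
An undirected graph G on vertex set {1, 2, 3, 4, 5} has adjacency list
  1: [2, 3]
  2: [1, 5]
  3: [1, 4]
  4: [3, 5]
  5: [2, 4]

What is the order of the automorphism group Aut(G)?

10

Every vertex has degree 2 and the graph is connected, so G is the 5-cycle C_5. C_5 has 5 rotations and 5 reflections, so Aut(C_5) ≅ D_5 of order 10.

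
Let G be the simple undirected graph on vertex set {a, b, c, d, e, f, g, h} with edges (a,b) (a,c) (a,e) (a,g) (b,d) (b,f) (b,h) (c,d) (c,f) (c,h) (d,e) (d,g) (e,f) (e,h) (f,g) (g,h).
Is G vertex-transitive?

Yes

G is 4-regular and bipartite with parts {a, d, f, h} and {b, c, e, g} (each part is independent and every cross-pair is an edge), so G = K_{4,4}. Each part can be permuted independently (S_4 × S_4) and the two equal-size parts can also be swapped, giving (S_4 × S_4) ⋊ Z_2 of order 2·(4!)² = 1152. Under this action every vertex can be carried to every other, so G is vertex-transitive.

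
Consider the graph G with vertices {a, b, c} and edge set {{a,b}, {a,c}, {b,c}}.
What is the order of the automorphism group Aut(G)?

6

Every vertex has degree 2, so G is the complete graph K_3. Any permutation of the 3 vertices preserves K_3, so Aut(K_3) = S_3 of order 3! = 6.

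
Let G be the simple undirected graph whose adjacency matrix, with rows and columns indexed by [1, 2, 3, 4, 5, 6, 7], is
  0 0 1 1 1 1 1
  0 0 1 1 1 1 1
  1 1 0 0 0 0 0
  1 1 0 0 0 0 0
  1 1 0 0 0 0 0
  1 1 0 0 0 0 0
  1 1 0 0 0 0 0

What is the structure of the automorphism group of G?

The vertices split by degree into {1, 2} (degree 5) and {3, 4, 5, 6, 7} (degree 2); every edge runs between the two parts, so G is the complete bipartite graph K_{2,5}. The parts have unequal sizes, so no automorphism swaps them; each part is permuted independently, giving S_5 × S_2 of order 5!·2! = 240.

S_5 × S_2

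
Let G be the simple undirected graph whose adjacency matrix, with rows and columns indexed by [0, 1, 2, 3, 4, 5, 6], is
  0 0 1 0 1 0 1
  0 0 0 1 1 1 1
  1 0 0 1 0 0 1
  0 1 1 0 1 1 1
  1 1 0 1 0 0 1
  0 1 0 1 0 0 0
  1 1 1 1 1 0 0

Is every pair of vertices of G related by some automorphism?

No

Vertex 5 is the only vertex of degree 2, so every automorphism fixes it; G is not vertex-transitive.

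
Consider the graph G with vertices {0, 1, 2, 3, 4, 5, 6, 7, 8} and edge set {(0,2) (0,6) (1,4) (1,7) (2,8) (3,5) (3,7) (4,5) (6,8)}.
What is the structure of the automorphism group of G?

G has two connected components, {1, 3, 4, 5, 7} and {0, 2, 6, 8}; each is 2-regular, so G = C_5 ⊔ C_4. No automorphism exchanges components of different sizes, hence Aut(G) is the direct product D_5 × D_4, order 80.

D_5 × D_4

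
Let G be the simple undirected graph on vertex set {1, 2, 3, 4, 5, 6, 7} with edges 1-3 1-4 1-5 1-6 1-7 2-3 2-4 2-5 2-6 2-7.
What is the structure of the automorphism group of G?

S_5 × S_2

The vertices split by degree into {1, 2} (degree 5) and {3, 4, 5, 6, 7} (degree 2); every edge runs between the two parts, so G is the complete bipartite graph K_{2,5}. Automorphisms preserve the bipartition setwise (since the parts differ in size) and act as S_5 × S_2 within it; |Aut| = 240.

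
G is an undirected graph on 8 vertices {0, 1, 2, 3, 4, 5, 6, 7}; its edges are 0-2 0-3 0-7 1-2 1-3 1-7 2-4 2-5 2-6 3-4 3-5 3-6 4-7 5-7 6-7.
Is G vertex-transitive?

Automorphisms preserve degree, but G has vertices of degree 3 and vertices of degree 5; no automorphism maps one to the other, so G is not vertex-transitive.

No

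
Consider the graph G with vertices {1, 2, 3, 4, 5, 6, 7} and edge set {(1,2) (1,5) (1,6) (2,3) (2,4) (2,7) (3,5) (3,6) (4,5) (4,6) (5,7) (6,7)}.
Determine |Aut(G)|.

The vertices split by degree into {2, 5, 6} (degree 4) and {1, 3, 4, 7} (degree 3); every edge runs between the two parts, so G is the complete bipartite graph K_{3,4}. The parts have unequal sizes, so no automorphism swaps them; each part is permuted independently, giving S_4 × S_3 of order 4!·3! = 144.

144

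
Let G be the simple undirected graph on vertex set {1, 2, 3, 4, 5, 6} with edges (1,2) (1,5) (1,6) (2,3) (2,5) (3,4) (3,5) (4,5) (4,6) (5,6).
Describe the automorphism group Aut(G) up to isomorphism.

Vertex 5 is the unique vertex of degree 5; the remaining 5 vertices each have degree 3 and induce a cycle, so G is the wheel on 6 vertices with hub 5. Every automorphism fixes the hub and acts on the rim 5-cycle, so Aut(G) ≅ Aut(C_5) = D_5 of order 10.

D_5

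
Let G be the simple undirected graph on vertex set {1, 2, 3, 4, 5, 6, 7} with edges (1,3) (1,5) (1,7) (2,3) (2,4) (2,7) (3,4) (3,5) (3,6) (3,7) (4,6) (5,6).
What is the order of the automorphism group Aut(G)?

12

Vertex 3 is the unique vertex of degree 6; the remaining 6 vertices each have degree 3 and induce a cycle, so G is the wheel on 7 vertices with hub 3. With the hub fixed, the remaining symmetry is that of the rim cycle C_6, giving the dihedral group D_6.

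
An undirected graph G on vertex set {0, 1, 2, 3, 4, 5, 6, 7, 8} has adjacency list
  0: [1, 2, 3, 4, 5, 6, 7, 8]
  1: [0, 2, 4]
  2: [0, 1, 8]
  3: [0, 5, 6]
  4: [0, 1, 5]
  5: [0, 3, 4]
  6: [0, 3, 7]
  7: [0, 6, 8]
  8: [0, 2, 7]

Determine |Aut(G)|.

Vertex 0 is the unique vertex of degree 8; the remaining 8 vertices each have degree 3 and induce a cycle, so G is the wheel on 9 vertices with hub 0. With the hub fixed, the remaining symmetry is that of the rim cycle C_8, giving the dihedral group D_8.

16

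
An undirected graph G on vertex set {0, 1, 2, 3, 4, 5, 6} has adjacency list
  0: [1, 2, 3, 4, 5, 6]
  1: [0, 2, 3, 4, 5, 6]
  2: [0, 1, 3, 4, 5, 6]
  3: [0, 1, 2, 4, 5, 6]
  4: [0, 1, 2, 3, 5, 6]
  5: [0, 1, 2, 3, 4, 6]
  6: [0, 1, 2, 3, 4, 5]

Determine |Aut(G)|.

All 7 vertices are pairwise adjacent: G = K_7. Any permutation of the 7 vertices preserves K_7, so Aut(K_7) = S_7 of order 7! = 5040.

5040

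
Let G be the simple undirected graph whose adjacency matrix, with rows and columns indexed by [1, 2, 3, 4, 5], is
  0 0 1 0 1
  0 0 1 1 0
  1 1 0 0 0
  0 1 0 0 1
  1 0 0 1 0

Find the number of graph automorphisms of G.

10

Every vertex has degree 2 and the graph is connected, so G is the 5-cycle C_5. The automorphisms of the 5-cycle are exactly the symmetries of a regular 5-gon: the dihedral group D_5, |D_5| = 10.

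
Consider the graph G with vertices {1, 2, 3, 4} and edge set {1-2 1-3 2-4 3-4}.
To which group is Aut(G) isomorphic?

G is 2-regular and bipartite on 2^2 = 4 vertices with girth 4; it is the hypercube graph Q_2. The symmetry group of the 2-cube is the hyperoctahedral group B_2 = Z_2 ≀ S_2, of order 2^2·2! = 8.

the hyperoctahedral group B_2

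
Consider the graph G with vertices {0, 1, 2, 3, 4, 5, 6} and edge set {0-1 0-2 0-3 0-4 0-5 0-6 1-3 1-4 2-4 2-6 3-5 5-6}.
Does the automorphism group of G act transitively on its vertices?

Vertex 0 is the only vertex of degree 6, so every automorphism fixes it; G is not vertex-transitive.

No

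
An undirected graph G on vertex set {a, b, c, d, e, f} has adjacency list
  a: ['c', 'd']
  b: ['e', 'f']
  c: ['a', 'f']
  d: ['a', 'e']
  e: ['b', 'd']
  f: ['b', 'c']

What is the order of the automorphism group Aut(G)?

G is 2-regular and connected on 6 vertices, i.e. the cycle C_6. The automorphisms of the 6-cycle are exactly the symmetries of a regular 6-gon: the dihedral group D_6, |D_6| = 12.

12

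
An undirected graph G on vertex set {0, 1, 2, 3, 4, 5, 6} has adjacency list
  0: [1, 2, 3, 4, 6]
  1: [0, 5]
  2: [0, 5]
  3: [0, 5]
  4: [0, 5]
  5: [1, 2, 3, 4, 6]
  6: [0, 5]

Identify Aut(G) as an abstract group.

S_5 × S_2

The vertices split by degree into {0, 5} (degree 5) and {1, 2, 3, 4, 6} (degree 2); every edge runs between the two parts, so G is the complete bipartite graph K_{2,5}. Automorphisms preserve the bipartition setwise (since the parts differ in size) and act as S_5 × S_2 within it; |Aut| = 240.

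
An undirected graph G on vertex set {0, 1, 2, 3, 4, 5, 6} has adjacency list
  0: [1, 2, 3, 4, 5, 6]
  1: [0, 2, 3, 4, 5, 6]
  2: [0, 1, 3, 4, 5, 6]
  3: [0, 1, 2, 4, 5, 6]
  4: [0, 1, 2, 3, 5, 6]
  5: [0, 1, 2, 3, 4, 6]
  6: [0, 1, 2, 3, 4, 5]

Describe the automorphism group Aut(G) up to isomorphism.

the symmetric group on 7 letters

All 7 vertices are pairwise adjacent: G = K_7. Any permutation of the 7 vertices preserves K_7, so Aut(K_7) = S_7 of order 7! = 5040.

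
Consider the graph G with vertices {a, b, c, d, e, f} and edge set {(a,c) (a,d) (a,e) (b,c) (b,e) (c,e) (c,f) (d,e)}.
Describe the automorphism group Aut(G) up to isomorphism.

{e}

Degrees alone do not determine every vertex (e.g. b and d both have degree 2), but their neighbour-degree multisets differ: N(b) has degrees [4, 4] while N(d) has degrees [3, 4]. Repeating this refinement separates all vertices, so the only automorphism is the identity.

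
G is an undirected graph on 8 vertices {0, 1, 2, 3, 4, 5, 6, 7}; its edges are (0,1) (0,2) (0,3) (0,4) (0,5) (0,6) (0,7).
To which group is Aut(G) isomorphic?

Vertex 0 has degree 7 and every other vertex has degree 1, so G is the star K_{1,7} with centre 0. The 7 leaves are pairwise interchangeable while the centre is fixed, giving Aut(G) = S_7.

S_7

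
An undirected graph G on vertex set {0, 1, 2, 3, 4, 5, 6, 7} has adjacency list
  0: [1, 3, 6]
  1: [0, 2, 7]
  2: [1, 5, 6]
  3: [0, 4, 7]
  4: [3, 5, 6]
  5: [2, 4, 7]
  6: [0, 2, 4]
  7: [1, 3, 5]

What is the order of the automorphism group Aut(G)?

G is 3-regular and bipartite on 2^3 = 8 vertices with girth 4; it is the hypercube graph Q_3. The symmetry group of the 3-cube is the hyperoctahedral group B_3 = Z_2 ≀ S_3, of order 2^3·3! = 48.

48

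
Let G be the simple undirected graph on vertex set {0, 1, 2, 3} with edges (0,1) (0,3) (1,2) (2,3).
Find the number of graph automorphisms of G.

8

G is 2-regular and bipartite on 2^2 = 4 vertices with girth 4; it is the hypercube graph Q_2. The symmetry group of the 2-cube is the hyperoctahedral group B_2 = Z_2 ≀ S_2, of order 2^2·2! = 8.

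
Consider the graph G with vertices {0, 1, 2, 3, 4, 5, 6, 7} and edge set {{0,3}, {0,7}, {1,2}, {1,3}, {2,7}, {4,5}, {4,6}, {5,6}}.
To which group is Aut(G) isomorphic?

G has two connected components, {0, 1, 2, 3, 7} and {4, 5, 6}; each is 2-regular, so G = C_5 ⊔ C_3. No automorphism exchanges components of different sizes, hence Aut(G) is the direct product D_3 × D_5, order 60.

D_3 × D_5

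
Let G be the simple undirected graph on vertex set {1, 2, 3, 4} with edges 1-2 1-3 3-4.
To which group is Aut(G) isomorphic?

The degree sequence is [2, 1, 2, 1]; the two degree-1 vertices 2 and 4 are the ends of a path, so G = P_4. The only nontrivial automorphism of a path is the end-to-end reflection, so Aut(G) ≅ Z_2.

C_2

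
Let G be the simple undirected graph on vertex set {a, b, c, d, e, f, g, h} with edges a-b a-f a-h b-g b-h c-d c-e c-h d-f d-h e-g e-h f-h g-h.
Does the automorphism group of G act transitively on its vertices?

Vertex h is the only vertex of degree 7, so every automorphism fixes it; G is not vertex-transitive.

No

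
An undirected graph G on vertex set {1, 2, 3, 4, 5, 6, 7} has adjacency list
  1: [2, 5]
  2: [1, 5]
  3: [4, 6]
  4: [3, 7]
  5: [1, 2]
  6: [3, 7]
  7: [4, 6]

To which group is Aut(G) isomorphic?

D_4 × D_3

G has two connected components, {3, 4, 6, 7} and {1, 2, 5}; each is 2-regular, so G = C_4 ⊔ C_3. The components are non-isomorphic (different sizes), so Aut(G) = Aut(C_4) × Aut(C_3) = D_4 × D_3 of order 8·6 = 48.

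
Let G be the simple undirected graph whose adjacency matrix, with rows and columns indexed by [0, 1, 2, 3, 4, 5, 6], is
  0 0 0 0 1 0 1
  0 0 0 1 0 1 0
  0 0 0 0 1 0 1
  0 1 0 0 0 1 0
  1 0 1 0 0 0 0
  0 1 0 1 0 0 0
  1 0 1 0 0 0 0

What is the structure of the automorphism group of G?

G has two connected components, {0, 2, 4, 6} and {1, 3, 5}; each is 2-regular, so G = C_4 ⊔ C_3. The components are non-isomorphic (different sizes), so Aut(G) = Aut(C_4) × Aut(C_3) = D_4 × D_3 of order 8·6 = 48.

D_4 × D_3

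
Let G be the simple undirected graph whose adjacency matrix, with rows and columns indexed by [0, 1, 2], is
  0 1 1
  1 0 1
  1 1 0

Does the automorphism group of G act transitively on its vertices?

Every vertex has degree 2, so G is the complete graph K_3. Any permutation of the 3 vertices preserves K_3, so Aut(K_3) = S_3 of order 3! = 6. This group acts transitively on the 3 vertices.

Yes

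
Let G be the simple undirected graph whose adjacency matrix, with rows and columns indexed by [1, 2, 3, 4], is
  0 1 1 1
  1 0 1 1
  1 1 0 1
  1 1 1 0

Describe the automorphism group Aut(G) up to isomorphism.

the symmetric group on 4 letters

Every vertex has degree 3, so G is the complete graph K_4. Any permutation of the 4 vertices preserves K_4, so Aut(K_4) = S_4 of order 4! = 24.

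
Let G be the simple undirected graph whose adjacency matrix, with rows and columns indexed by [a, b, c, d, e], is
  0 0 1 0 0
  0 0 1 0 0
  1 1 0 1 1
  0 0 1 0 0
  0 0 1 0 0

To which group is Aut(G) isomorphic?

Vertex c has degree 4 and every other vertex has degree 1, so G is the star K_{1,4} with centre c. The 4 leaves are pairwise interchangeable while the centre is fixed, giving Aut(G) = S_4.

the symmetric group on 4 letters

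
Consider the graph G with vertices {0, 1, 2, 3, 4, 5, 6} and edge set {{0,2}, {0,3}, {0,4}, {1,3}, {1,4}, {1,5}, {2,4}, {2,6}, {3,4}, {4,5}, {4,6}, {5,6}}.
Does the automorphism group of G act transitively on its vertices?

Vertex 4 is the only vertex of degree 6, so every automorphism fixes it; G is not vertex-transitive.

No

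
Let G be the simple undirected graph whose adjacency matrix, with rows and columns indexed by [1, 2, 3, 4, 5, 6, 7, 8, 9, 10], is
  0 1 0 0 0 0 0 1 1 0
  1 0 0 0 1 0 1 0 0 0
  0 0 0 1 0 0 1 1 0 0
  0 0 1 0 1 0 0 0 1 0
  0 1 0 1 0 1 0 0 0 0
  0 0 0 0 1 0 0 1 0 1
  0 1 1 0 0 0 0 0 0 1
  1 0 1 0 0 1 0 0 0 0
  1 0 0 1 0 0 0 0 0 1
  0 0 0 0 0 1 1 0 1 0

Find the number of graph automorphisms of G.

120

G is 3-regular on 10 vertices with no triangles and no 4-cycles (girth 5): this is the Petersen graph. It is a classical fact that the Petersen graph has automorphism group S_5 (order 120), arising from its description as the Kneser graph K(5,2).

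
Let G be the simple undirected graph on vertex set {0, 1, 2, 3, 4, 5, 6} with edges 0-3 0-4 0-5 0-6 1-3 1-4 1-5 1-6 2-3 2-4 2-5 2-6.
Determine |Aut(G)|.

The vertices split by degree into {0, 1, 2} (degree 4) and {3, 4, 5, 6} (degree 3); every edge runs between the two parts, so G is the complete bipartite graph K_{3,4}. The parts have unequal sizes, so no automorphism swaps them; each part is permuted independently, giving S_4 × S_3 of order 4!·3! = 144.

144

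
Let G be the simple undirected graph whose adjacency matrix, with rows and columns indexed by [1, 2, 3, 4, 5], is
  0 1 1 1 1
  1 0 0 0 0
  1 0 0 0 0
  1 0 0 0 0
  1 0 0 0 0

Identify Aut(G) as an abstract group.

the symmetric group on 4 letters

Vertex 1 has degree 4 and every other vertex has degree 1, so G is the star K_{1,4} with centre 1. Any automorphism fixes the centre and permutes the 4 leaves freely, so Aut(G) ≅ S_4 of order 4! = 24.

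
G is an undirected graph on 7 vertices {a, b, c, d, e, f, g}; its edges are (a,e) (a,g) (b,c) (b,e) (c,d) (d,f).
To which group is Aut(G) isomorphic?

C_2

The degree sequence is [2, 2, 2, 2, 2, 1, 1]; the two degree-1 vertices f and g are the ends of a path, so G = P_7. The only nontrivial automorphism of a path is the end-to-end reflection, so Aut(G) ≅ Z_2.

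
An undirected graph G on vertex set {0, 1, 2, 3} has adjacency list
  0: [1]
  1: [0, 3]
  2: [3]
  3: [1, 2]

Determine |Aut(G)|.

2

The degree sequence is [1, 2, 1, 2]; the two degree-1 vertices 0 and 2 are the ends of a path, so G = P_4. The only nontrivial automorphism of a path is the end-to-end reflection, so Aut(G) ≅ Z_2.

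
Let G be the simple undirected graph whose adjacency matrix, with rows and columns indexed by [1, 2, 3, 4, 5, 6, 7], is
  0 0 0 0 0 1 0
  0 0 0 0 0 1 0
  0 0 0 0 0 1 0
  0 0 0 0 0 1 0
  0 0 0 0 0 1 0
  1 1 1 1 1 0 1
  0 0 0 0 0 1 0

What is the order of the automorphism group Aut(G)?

720

Vertex 6 has degree 6 and every other vertex has degree 1, so G is the star K_{1,6} with centre 6. Any automorphism fixes the centre and permutes the 6 leaves freely, so Aut(G) ≅ S_6 of order 6! = 720.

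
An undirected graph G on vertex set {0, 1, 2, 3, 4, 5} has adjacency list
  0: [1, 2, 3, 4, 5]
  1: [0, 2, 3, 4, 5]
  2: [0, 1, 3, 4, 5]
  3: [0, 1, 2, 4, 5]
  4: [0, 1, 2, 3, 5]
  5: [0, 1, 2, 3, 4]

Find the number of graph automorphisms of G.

720

Every vertex has degree 5, so G is the complete graph K_6. Every bijection on the vertex set is an automorphism of K_6; hence Aut(K_6) ≅ S_6, order 720.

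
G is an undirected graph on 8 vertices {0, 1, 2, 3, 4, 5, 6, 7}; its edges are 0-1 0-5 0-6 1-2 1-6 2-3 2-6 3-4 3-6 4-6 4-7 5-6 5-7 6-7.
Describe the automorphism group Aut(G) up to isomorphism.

D_7

Vertex 6 is the unique vertex of degree 7; the remaining 7 vertices each have degree 3 and induce a cycle, so G is the wheel on 8 vertices with hub 6. Every automorphism fixes the hub and acts on the rim 7-cycle, so Aut(G) ≅ Aut(C_7) = D_7 of order 14.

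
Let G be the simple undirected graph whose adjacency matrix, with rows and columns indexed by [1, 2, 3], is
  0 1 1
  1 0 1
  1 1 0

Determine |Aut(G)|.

All 3 vertices are pairwise adjacent: G = K_3. Every bijection on the vertex set is an automorphism of K_3; hence Aut(K_3) ≅ S_3, order 6.

6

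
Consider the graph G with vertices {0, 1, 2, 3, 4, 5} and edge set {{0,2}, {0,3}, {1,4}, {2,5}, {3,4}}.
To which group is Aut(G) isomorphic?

The degree sequence is [2, 1, 2, 2, 2, 1]; the two degree-1 vertices 1 and 5 are the ends of a path, so G = P_6. A path has exactly one nontrivial symmetry — reversal — giving Aut(G) of order 2.

C_2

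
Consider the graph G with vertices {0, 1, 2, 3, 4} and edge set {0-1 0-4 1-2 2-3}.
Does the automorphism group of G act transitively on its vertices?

Automorphisms preserve degree, but G has vertices of degree 1 and vertices of degree 2; no automorphism maps one to the other, so G is not vertex-transitive.

No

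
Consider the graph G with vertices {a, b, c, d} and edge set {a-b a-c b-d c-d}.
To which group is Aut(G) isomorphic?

D_4

G is 2-regular and bipartite on 2^2 = 4 vertices with girth 4; it is the hypercube graph Q_2. Aut(Q_2) consists of the signed permutations of the 2 coordinate axes: 2! permutations times 2^2 sign flips, so |Aut| = 2^2·2! = 8.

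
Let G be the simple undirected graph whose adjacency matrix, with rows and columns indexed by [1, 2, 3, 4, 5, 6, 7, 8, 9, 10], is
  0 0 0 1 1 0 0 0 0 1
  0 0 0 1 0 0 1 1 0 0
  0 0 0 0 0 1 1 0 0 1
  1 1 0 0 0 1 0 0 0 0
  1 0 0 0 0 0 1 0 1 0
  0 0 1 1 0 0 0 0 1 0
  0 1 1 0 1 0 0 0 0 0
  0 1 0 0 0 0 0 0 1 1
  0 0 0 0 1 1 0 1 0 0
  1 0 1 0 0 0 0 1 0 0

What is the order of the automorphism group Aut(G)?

G is 3-regular on 10 vertices with no triangles and no 4-cycles (girth 5): this is the Petersen graph. It is a classical fact that the Petersen graph has automorphism group S_5 (order 120), arising from its description as the Kneser graph K(5,2).

120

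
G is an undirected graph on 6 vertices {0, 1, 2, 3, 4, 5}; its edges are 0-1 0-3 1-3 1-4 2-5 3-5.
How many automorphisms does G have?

Degrees alone do not determine every vertex (e.g. 0 and 5 both have degree 2), but their neighbour-degree multisets differ: N(0) has degrees [3, 3] while N(5) has degrees [1, 3]. Repeating this refinement separates all vertices, so the only automorphism is the identity.

1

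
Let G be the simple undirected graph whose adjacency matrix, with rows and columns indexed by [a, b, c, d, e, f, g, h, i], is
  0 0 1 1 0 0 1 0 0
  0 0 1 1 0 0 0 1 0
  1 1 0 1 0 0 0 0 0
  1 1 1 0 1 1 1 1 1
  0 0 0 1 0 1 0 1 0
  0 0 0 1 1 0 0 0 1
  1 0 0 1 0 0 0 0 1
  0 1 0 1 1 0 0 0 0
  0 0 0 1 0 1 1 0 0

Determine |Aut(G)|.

Vertex d is the unique vertex of degree 8; the remaining 8 vertices each have degree 3 and induce a cycle, so G is the wheel on 9 vertices with hub d. Every automorphism fixes the hub and acts on the rim 8-cycle, so Aut(G) ≅ Aut(C_8) = D_8 of order 16.

16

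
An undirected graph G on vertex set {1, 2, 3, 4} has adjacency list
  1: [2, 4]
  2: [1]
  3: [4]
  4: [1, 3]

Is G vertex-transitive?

Automorphisms preserve degree, but G has vertices of degree 1 and vertices of degree 2; no automorphism maps one to the other, so G is not vertex-transitive.

No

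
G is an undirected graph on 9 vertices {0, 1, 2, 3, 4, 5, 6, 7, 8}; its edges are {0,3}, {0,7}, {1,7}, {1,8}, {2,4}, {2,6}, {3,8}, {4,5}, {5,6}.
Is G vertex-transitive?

G has two connected components, {0, 1, 3, 7, 8} and {2, 4, 5, 6}; each is 2-regular, so G = C_5 ⊔ C_4. The orbit of 0 under Aut(G) is {0, 1, 3, 7, 8}, which does not contain 2, so G is not vertex-transitive.

No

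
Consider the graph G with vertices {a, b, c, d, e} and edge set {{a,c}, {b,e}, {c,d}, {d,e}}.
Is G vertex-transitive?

Automorphisms preserve degree, but G has vertices of degree 1 and vertices of degree 2; no automorphism maps one to the other, so G is not vertex-transitive.

No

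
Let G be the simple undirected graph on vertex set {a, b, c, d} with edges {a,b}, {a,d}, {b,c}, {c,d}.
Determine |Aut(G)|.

8

G is 2-regular and bipartite with parts {a, c} and {b, d} (each part is independent and every cross-pair is an edge), so G = K_{2,2}. Each part can be permuted independently (S_2 × S_2) and the two equal-size parts can also be swapped, giving (S_2 × S_2) ⋊ Z_2 of order 2·(2!)² = 8.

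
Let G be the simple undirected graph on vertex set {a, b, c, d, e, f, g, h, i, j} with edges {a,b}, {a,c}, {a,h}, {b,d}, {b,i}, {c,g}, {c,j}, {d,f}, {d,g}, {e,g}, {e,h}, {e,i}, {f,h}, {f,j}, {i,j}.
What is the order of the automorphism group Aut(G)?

120

G is 3-regular on 10 vertices with no triangles and no 4-cycles (girth 5): this is the Petersen graph. It is a classical fact that the Petersen graph has automorphism group S_5 (order 120), arising from its description as the Kneser graph K(5,2).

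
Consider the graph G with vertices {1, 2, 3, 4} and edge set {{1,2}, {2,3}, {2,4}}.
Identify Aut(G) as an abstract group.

the symmetric group on 3 letters

Vertex 2 has degree 3 and every other vertex has degree 1, so G is the star K_{1,3} with centre 2. The 3 leaves are pairwise interchangeable while the centre is fixed, giving Aut(G) = S_3.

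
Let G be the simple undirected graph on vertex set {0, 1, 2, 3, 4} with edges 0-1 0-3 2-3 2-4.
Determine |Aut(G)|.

2

The degree sequence is [2, 1, 2, 2, 1]; the two degree-1 vertices 1 and 4 are the ends of a path, so G = P_5. A path has exactly one nontrivial symmetry — reversal — giving Aut(G) of order 2.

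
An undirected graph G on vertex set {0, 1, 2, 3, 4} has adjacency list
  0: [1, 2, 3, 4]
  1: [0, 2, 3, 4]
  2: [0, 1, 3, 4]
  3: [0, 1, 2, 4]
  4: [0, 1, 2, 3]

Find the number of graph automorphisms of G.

120

All 5 vertices are pairwise adjacent: G = K_5. Every bijection on the vertex set is an automorphism of K_5; hence Aut(K_5) ≅ S_5, order 120.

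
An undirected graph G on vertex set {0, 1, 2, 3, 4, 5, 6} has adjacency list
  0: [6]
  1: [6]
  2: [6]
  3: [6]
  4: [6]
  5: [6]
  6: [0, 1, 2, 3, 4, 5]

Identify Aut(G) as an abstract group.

S_6

Vertex 6 has degree 6 and every other vertex has degree 1, so G is the star K_{1,6} with centre 6. Any automorphism fixes the centre and permutes the 6 leaves freely, so Aut(G) ≅ S_6 of order 6! = 720.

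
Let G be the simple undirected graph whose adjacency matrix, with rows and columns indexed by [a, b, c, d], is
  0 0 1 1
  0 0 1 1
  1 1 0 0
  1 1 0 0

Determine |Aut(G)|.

Every vertex has degree 2 and the graph is connected, so G is the 4-cycle C_4. The automorphisms of the 4-cycle are exactly the symmetries of a regular 4-gon: the dihedral group D_4, |D_4| = 8.

8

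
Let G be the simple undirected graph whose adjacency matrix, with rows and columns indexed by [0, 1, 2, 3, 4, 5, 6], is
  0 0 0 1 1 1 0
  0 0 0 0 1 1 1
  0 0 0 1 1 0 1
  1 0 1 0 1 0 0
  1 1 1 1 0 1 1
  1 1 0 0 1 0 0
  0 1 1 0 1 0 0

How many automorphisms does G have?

12

Vertex 4 is the unique vertex of degree 6; the remaining 6 vertices each have degree 3 and induce a cycle, so G is the wheel on 7 vertices with hub 4. Every automorphism fixes the hub and acts on the rim 6-cycle, so Aut(G) ≅ Aut(C_6) = D_6 of order 12.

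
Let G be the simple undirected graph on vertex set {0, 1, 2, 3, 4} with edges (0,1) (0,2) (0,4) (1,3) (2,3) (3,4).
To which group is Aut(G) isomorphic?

S_2 × S_3

The vertices split by degree into {0, 3} (degree 3) and {1, 2, 4} (degree 2); every edge runs between the two parts, so G is the complete bipartite graph K_{2,3}. The parts have unequal sizes, so no automorphism swaps them; each part is permuted independently, giving S_2 × S_3 of order 2!·3! = 12.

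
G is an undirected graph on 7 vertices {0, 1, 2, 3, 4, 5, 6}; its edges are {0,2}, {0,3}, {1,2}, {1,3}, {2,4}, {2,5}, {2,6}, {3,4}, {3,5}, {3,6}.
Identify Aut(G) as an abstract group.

S_2 × S_5

The vertices split by degree into {2, 3} (degree 5) and {0, 1, 4, 5, 6} (degree 2); every edge runs between the two parts, so G is the complete bipartite graph K_{2,5}. Automorphisms preserve the bipartition setwise (since the parts differ in size) and act as S_2 × S_5 within it; |Aut| = 240.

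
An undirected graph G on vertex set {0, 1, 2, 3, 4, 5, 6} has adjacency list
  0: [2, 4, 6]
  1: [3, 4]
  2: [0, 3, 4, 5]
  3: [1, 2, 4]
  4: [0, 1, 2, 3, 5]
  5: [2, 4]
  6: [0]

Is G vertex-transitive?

No

Vertex 2 is the only vertex of degree 4, so every automorphism fixes it; G is not vertex-transitive.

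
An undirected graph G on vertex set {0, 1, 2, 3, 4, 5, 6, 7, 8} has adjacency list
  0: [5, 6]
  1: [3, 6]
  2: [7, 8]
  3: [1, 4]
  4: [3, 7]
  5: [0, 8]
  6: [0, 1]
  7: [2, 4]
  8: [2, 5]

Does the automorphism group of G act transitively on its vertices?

Yes

Every vertex has degree 2 and the graph is connected, so G is the 9-cycle C_9. C_9 has 9 rotations and 9 reflections, so Aut(C_9) ≅ D_9 of order 18. This group acts transitively on the 9 vertices.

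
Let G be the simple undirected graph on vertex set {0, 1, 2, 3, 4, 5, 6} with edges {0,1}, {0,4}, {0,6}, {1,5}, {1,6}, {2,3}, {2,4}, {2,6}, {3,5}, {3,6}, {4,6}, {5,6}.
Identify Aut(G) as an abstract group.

D_6

Vertex 6 is the unique vertex of degree 6; the remaining 6 vertices each have degree 3 and induce a cycle, so G is the wheel on 7 vertices with hub 6. With the hub fixed, the remaining symmetry is that of the rim cycle C_6, giving the dihedral group D_6.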